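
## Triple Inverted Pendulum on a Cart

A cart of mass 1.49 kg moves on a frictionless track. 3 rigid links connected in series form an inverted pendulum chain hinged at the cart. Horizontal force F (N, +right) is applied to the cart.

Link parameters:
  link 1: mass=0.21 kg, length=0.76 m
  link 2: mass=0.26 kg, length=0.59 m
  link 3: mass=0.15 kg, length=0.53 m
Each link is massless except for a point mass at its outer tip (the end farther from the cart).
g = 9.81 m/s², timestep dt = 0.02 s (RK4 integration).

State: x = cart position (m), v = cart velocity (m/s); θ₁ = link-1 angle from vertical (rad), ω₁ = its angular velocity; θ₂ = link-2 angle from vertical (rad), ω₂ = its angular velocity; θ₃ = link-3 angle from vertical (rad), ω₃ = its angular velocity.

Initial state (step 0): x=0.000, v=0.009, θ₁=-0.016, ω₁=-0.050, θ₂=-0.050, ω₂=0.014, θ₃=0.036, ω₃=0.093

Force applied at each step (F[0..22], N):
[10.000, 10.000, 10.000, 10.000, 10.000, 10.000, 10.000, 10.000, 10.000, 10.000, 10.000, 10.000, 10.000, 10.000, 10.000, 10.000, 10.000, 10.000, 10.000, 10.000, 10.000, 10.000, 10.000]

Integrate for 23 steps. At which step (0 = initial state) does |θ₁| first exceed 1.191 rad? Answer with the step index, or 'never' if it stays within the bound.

apply F[0]=+10.000 → step 1: x=0.002, v=0.145, θ₁=-0.019, ω₁=-0.217, θ₂=-0.050, ω₂=-0.034, θ₃=0.038, ω₃=0.143
apply F[1]=+10.000 → step 2: x=0.006, v=0.281, θ₁=-0.025, ω₁=-0.387, θ₂=-0.051, ω₂=-0.079, θ₃=0.042, ω₃=0.194
apply F[2]=+10.000 → step 3: x=0.013, v=0.417, θ₁=-0.034, ω₁=-0.562, θ₂=-0.053, ω₂=-0.118, θ₃=0.046, ω₃=0.247
apply F[3]=+10.000 → step 4: x=0.022, v=0.554, θ₁=-0.047, ω₁=-0.747, θ₂=-0.056, ω₂=-0.149, θ₃=0.052, ω₃=0.303
apply F[4]=+10.000 → step 5: x=0.035, v=0.693, θ₁=-0.064, ω₁=-0.942, θ₂=-0.059, ω₂=-0.170, θ₃=0.058, ω₃=0.362
apply F[5]=+10.000 → step 6: x=0.050, v=0.832, θ₁=-0.085, ω₁=-1.149, θ₂=-0.063, ω₂=-0.179, θ₃=0.066, ω₃=0.423
apply F[6]=+10.000 → step 7: x=0.068, v=0.972, θ₁=-0.110, ω₁=-1.371, θ₂=-0.066, ω₂=-0.174, θ₃=0.075, ω₃=0.484
apply F[7]=+10.000 → step 8: x=0.089, v=1.114, θ₁=-0.140, ω₁=-1.608, θ₂=-0.070, ω₂=-0.154, θ₃=0.085, ω₃=0.545
apply F[8]=+10.000 → step 9: x=0.113, v=1.256, θ₁=-0.175, ω₁=-1.859, θ₂=-0.072, ω₂=-0.120, θ₃=0.097, ω₃=0.603
apply F[9]=+10.000 → step 10: x=0.139, v=1.398, θ₁=-0.214, ω₁=-2.123, θ₂=-0.074, ω₂=-0.076, θ₃=0.110, ω₃=0.654
apply F[10]=+10.000 → step 11: x=0.169, v=1.540, θ₁=-0.260, ω₁=-2.394, θ₂=-0.075, ω₂=-0.030, θ₃=0.123, ω₃=0.695
apply F[11]=+10.000 → step 12: x=0.201, v=1.679, θ₁=-0.310, ω₁=-2.666, θ₂=-0.076, ω₂=0.010, θ₃=0.137, ω₃=0.722
apply F[12]=+10.000 → step 13: x=0.236, v=1.816, θ₁=-0.366, ω₁=-2.931, θ₂=-0.075, ω₂=0.029, θ₃=0.152, ω₃=0.732
apply F[13]=+10.000 → step 14: x=0.274, v=1.948, θ₁=-0.427, ω₁=-3.182, θ₂=-0.075, ω₂=0.014, θ₃=0.166, ω₃=0.724
apply F[14]=+10.000 → step 15: x=0.314, v=2.076, θ₁=-0.493, ω₁=-3.414, θ₂=-0.075, ω₂=-0.047, θ₃=0.181, ω₃=0.699
apply F[15]=+10.000 → step 16: x=0.356, v=2.198, θ₁=-0.564, ω₁=-3.623, θ₂=-0.077, ω₂=-0.161, θ₃=0.194, ω₃=0.659
apply F[16]=+10.000 → step 17: x=0.402, v=2.314, θ₁=-0.638, ω₁=-3.811, θ₂=-0.082, ω₂=-0.334, θ₃=0.207, ω₃=0.604
apply F[17]=+10.000 → step 18: x=0.449, v=2.424, θ₁=-0.716, ω₁=-3.977, θ₂=-0.091, ω₂=-0.568, θ₃=0.218, ω₃=0.538
apply F[18]=+10.000 → step 19: x=0.499, v=2.529, θ₁=-0.797, ω₁=-4.124, θ₂=-0.105, ω₂=-0.861, θ₃=0.228, ω₃=0.460
apply F[19]=+10.000 → step 20: x=0.550, v=2.628, θ₁=-0.881, ω₁=-4.253, θ₂=-0.125, ω₂=-1.213, θ₃=0.237, ω₃=0.371
apply F[20]=+10.000 → step 21: x=0.604, v=2.720, θ₁=-0.967, ω₁=-4.362, θ₂=-0.154, ω₂=-1.621, θ₃=0.243, ω₃=0.268
apply F[21]=+10.000 → step 22: x=0.659, v=2.807, θ₁=-1.055, ω₁=-4.451, θ₂=-0.191, ω₂=-2.084, θ₃=0.247, ω₃=0.147
apply F[22]=+10.000 → step 23: x=0.716, v=2.889, θ₁=-1.145, ω₁=-4.514, θ₂=-0.237, ω₂=-2.596, θ₃=0.249, ω₃=0.004
max |θ₁| = 1.145 ≤ 1.191 over all 24 states.

Answer: never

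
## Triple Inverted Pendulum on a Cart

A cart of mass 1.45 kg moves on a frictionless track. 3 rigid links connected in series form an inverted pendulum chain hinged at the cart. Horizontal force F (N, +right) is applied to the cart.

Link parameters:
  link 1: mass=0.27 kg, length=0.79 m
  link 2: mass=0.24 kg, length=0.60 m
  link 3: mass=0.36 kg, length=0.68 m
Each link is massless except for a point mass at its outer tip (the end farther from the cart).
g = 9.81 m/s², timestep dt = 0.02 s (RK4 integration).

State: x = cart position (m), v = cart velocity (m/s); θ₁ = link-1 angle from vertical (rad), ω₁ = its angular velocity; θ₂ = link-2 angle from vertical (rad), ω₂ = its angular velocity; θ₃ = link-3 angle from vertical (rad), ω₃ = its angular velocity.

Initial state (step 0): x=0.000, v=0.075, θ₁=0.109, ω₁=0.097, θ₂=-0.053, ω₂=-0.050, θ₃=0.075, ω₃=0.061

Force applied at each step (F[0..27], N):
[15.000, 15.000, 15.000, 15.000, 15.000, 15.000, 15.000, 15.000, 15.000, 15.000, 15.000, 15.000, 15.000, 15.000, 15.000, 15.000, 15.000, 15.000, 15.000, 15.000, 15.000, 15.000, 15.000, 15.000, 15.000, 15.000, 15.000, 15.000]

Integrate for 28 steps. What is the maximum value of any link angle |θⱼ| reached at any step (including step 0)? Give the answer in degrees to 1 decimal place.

Answer: 86.5°

Derivation:
apply F[0]=+15.000 → step 1: x=0.003, v=0.269, θ₁=0.110, ω₁=-0.030, θ₂=-0.056, ω₂=-0.289, θ₃=0.077, ω₃=0.155
apply F[1]=+15.000 → step 2: x=0.011, v=0.463, θ₁=0.108, ω₁=-0.155, θ₂=-0.065, ω₂=-0.534, θ₃=0.081, ω₃=0.253
apply F[2]=+15.000 → step 3: x=0.022, v=0.657, θ₁=0.103, ω₁=-0.282, θ₂=-0.078, ω₂=-0.787, θ₃=0.087, ω₃=0.358
apply F[3]=+15.000 → step 4: x=0.037, v=0.853, θ₁=0.097, ω₁=-0.412, θ₂=-0.096, ω₂=-1.047, θ₃=0.096, ω₃=0.473
apply F[4]=+15.000 → step 5: x=0.056, v=1.050, θ₁=0.087, ω₁=-0.548, θ₂=-0.120, ω₂=-1.314, θ₃=0.106, ω₃=0.596
apply F[5]=+15.000 → step 6: x=0.079, v=1.249, θ₁=0.075, ω₁=-0.692, θ₂=-0.149, ω₂=-1.583, θ₃=0.119, ω₃=0.725
apply F[6]=+15.000 → step 7: x=0.106, v=1.451, θ₁=0.059, ω₁=-0.849, θ₂=-0.183, ω₂=-1.845, θ₃=0.135, ω₃=0.856
apply F[7]=+15.000 → step 8: x=0.137, v=1.654, θ₁=0.040, ω₁=-1.022, θ₂=-0.222, ω₂=-2.093, θ₃=0.154, ω₃=0.983
apply F[8]=+15.000 → step 9: x=0.172, v=1.859, θ₁=0.018, ω₁=-1.215, θ₂=-0.267, ω₂=-2.315, θ₃=0.175, ω₃=1.096
apply F[9]=+15.000 → step 10: x=0.211, v=2.065, θ₁=-0.008, ω₁=-1.430, θ₂=-0.315, ω₂=-2.502, θ₃=0.197, ω₃=1.189
apply F[10]=+15.000 → step 11: x=0.255, v=2.273, θ₁=-0.039, ω₁=-1.669, θ₂=-0.366, ω₂=-2.647, θ₃=0.222, ω₃=1.254
apply F[11]=+15.000 → step 12: x=0.302, v=2.482, θ₁=-0.075, ω₁=-1.932, θ₂=-0.420, ω₂=-2.743, θ₃=0.247, ω₃=1.288
apply F[12]=+15.000 → step 13: x=0.354, v=2.690, θ₁=-0.117, ω₁=-2.219, θ₂=-0.476, ω₂=-2.788, θ₃=0.273, ω₃=1.286
apply F[13]=+15.000 → step 14: x=0.410, v=2.898, θ₁=-0.164, ω₁=-2.530, θ₂=-0.532, ω₂=-2.780, θ₃=0.299, ω₃=1.245
apply F[14]=+15.000 → step 15: x=0.470, v=3.104, θ₁=-0.218, ω₁=-2.862, θ₂=-0.587, ω₂=-2.717, θ₃=0.323, ω₃=1.164
apply F[15]=+15.000 → step 16: x=0.534, v=3.307, θ₁=-0.279, ω₁=-3.214, θ₂=-0.640, ω₂=-2.598, θ₃=0.345, ω₃=1.038
apply F[16]=+15.000 → step 17: x=0.602, v=3.504, θ₁=-0.347, ω₁=-3.582, θ₂=-0.690, ω₂=-2.425, θ₃=0.364, ω₃=0.862
apply F[17]=+15.000 → step 18: x=0.674, v=3.692, θ₁=-0.422, ω₁=-3.962, θ₂=-0.736, ω₂=-2.201, θ₃=0.379, ω₃=0.627
apply F[18]=+15.000 → step 19: x=0.750, v=3.868, θ₁=-0.505, ω₁=-4.346, θ₂=-0.778, ω₂=-1.934, θ₃=0.389, ω₃=0.323
apply F[19]=+15.000 → step 20: x=0.829, v=4.028, θ₁=-0.596, ω₁=-4.725, θ₂=-0.814, ω₂=-1.640, θ₃=0.391, ω₃=-0.061
apply F[20]=+15.000 → step 21: x=0.911, v=4.167, θ₁=-0.694, ω₁=-5.086, θ₂=-0.843, ω₂=-1.343, θ₃=0.385, ω₃=-0.535
apply F[21]=+15.000 → step 22: x=0.995, v=4.281, θ₁=-0.799, ω₁=-5.411, θ₂=-0.868, ω₂=-1.075, θ₃=0.369, ω₃=-1.103
apply F[22]=+15.000 → step 23: x=1.082, v=4.370, θ₁=-0.910, ω₁=-5.683, θ₂=-0.887, ω₂=-0.870, θ₃=0.341, ω₃=-1.757
apply F[23]=+15.000 → step 24: x=1.170, v=4.433, θ₁=-1.026, ω₁=-5.890, θ₂=-0.903, ω₂=-0.755, θ₃=0.298, ω₃=-2.482
apply F[24]=+15.000 → step 25: x=1.259, v=4.475, θ₁=-1.145, ω₁=-6.024, θ₂=-0.918, ω₂=-0.744, θ₃=0.241, ω₃=-3.250
apply F[25]=+15.000 → step 26: x=1.349, v=4.501, θ₁=-1.266, ω₁=-6.084, θ₂=-0.933, ω₂=-0.833, θ₃=0.168, ω₃=-4.036
apply F[26]=+15.000 → step 27: x=1.439, v=4.518, θ₁=-1.388, ω₁=-6.072, θ₂=-0.952, ω₂=-1.002, θ₃=0.080, ω₃=-4.820
apply F[27]=+15.000 → step 28: x=1.530, v=4.529, θ₁=-1.509, ω₁=-5.991, θ₂=-0.974, ω₂=-1.228, θ₃=-0.024, ω₃=-5.590
Max |angle| over trajectory = 1.509 rad = 86.5°.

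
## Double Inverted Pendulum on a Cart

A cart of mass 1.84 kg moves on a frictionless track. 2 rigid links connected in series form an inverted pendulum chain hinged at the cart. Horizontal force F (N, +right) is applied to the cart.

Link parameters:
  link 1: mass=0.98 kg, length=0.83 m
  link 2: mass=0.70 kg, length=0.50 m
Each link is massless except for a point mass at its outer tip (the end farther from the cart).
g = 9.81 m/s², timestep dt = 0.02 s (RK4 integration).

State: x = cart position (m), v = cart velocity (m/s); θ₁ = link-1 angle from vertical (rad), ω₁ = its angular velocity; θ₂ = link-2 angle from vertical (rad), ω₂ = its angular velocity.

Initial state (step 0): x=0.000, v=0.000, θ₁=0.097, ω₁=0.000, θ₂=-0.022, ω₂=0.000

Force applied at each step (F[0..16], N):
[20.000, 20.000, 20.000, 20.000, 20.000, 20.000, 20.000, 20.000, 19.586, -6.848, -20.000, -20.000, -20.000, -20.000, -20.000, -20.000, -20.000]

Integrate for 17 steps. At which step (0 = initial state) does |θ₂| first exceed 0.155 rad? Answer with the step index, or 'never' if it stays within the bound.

apply F[0]=+20.000 → step 1: x=0.002, v=0.199, θ₁=0.095, ω₁=-0.194, θ₂=-0.023, ω₂=-0.086
apply F[1]=+20.000 → step 2: x=0.008, v=0.398, θ₁=0.089, ω₁=-0.391, θ₂=-0.025, ω₂=-0.170
apply F[2]=+20.000 → step 3: x=0.018, v=0.600, θ₁=0.079, ω₁=-0.593, θ₂=-0.030, ω₂=-0.249
apply F[3]=+20.000 → step 4: x=0.032, v=0.804, θ₁=0.065, ω₁=-0.803, θ₂=-0.035, ω₂=-0.321
apply F[4]=+20.000 → step 5: x=0.050, v=1.011, θ₁=0.047, ω₁=-1.024, θ₂=-0.042, ω₂=-0.384
apply F[5]=+20.000 → step 6: x=0.072, v=1.223, θ₁=0.024, ω₁=-1.257, θ₂=-0.051, ω₂=-0.435
apply F[6]=+20.000 → step 7: x=0.099, v=1.439, θ₁=-0.003, ω₁=-1.505, θ₂=-0.060, ω₂=-0.473
apply F[7]=+20.000 → step 8: x=0.130, v=1.658, θ₁=-0.036, ω₁=-1.769, θ₂=-0.069, ω₂=-0.495
apply F[8]=+19.586 → step 9: x=0.165, v=1.877, θ₁=-0.074, ω₁=-2.043, θ₂=-0.079, ω₂=-0.504
apply F[9]=-6.848 → step 10: x=0.202, v=1.814, θ₁=-0.114, ω₁=-1.990, θ₂=-0.089, ω₂=-0.500
apply F[10]=-20.000 → step 11: x=0.237, v=1.616, θ₁=-0.152, ω₁=-1.791, θ₂=-0.099, ω₂=-0.478
apply F[11]=-20.000 → step 12: x=0.267, v=1.426, θ₁=-0.186, ω₁=-1.615, θ₂=-0.108, ω₂=-0.438
apply F[12]=-20.000 → step 13: x=0.294, v=1.243, θ₁=-0.217, ω₁=-1.460, θ₂=-0.117, ω₂=-0.381
apply F[13]=-20.000 → step 14: x=0.317, v=1.067, θ₁=-0.245, ω₁=-1.326, θ₂=-0.124, ω₂=-0.307
apply F[14]=-20.000 → step 15: x=0.336, v=0.897, θ₁=-0.270, ω₁=-1.211, θ₂=-0.129, ω₂=-0.215
apply F[15]=-20.000 → step 16: x=0.353, v=0.732, θ₁=-0.293, ω₁=-1.113, θ₂=-0.132, ω₂=-0.108
apply F[16]=-20.000 → step 17: x=0.366, v=0.573, θ₁=-0.315, ω₁=-1.031, θ₂=-0.133, ω₂=0.016
max |θ₂| = 0.133 ≤ 0.155 over all 18 states.

Answer: never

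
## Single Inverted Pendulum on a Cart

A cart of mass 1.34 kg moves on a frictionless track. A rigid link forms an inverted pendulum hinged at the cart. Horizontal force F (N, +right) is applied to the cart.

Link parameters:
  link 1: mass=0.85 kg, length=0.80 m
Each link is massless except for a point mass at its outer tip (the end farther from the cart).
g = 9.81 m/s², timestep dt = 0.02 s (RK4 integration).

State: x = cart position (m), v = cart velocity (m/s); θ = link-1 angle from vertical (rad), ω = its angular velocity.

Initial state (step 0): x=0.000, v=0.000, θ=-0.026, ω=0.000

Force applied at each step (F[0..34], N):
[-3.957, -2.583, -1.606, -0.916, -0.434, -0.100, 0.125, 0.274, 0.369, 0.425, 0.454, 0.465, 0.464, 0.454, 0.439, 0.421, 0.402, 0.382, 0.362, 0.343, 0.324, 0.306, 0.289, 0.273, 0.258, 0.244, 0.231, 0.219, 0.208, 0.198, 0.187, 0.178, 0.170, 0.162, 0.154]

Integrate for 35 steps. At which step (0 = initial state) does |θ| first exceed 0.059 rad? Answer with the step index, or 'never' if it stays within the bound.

Answer: never

Derivation:
apply F[0]=-3.957 → step 1: x=-0.001, v=-0.056, θ=-0.025, ω=0.063
apply F[1]=-2.583 → step 2: x=-0.002, v=-0.091, θ=-0.024, ω=0.102
apply F[2]=-1.606 → step 3: x=-0.004, v=-0.112, θ=-0.021, ω=0.123
apply F[3]=-0.916 → step 4: x=-0.006, v=-0.124, θ=-0.019, ω=0.132
apply F[4]=-0.434 → step 5: x=-0.009, v=-0.128, θ=-0.016, ω=0.133
apply F[5]=-0.100 → step 6: x=-0.011, v=-0.128, θ=-0.014, ω=0.129
apply F[6]=+0.125 → step 7: x=-0.014, v=-0.124, θ=-0.011, ω=0.121
apply F[7]=+0.274 → step 8: x=-0.016, v=-0.119, θ=-0.009, ω=0.112
apply F[8]=+0.369 → step 9: x=-0.019, v=-0.112, θ=-0.007, ω=0.102
apply F[9]=+0.425 → step 10: x=-0.021, v=-0.105, θ=-0.005, ω=0.092
apply F[10]=+0.454 → step 11: x=-0.023, v=-0.098, θ=-0.003, ω=0.082
apply F[11]=+0.465 → step 12: x=-0.025, v=-0.091, θ=-0.002, ω=0.072
apply F[12]=+0.464 → step 13: x=-0.027, v=-0.084, θ=-0.000, ω=0.063
apply F[13]=+0.454 → step 14: x=-0.028, v=-0.077, θ=0.001, ω=0.055
apply F[14]=+0.439 → step 15: x=-0.030, v=-0.071, θ=0.002, ω=0.047
apply F[15]=+0.421 → step 16: x=-0.031, v=-0.065, θ=0.003, ω=0.041
apply F[16]=+0.402 → step 17: x=-0.032, v=-0.059, θ=0.004, ω=0.034
apply F[17]=+0.382 → step 18: x=-0.033, v=-0.054, θ=0.004, ω=0.029
apply F[18]=+0.362 → step 19: x=-0.034, v=-0.049, θ=0.005, ω=0.024
apply F[19]=+0.343 → step 20: x=-0.035, v=-0.045, θ=0.005, ω=0.020
apply F[20]=+0.324 → step 21: x=-0.036, v=-0.040, θ=0.006, ω=0.016
apply F[21]=+0.306 → step 22: x=-0.037, v=-0.037, θ=0.006, ω=0.012
apply F[22]=+0.289 → step 23: x=-0.038, v=-0.033, θ=0.006, ω=0.009
apply F[23]=+0.273 → step 24: x=-0.038, v=-0.030, θ=0.006, ω=0.007
apply F[24]=+0.258 → step 25: x=-0.039, v=-0.027, θ=0.006, ω=0.005
apply F[25]=+0.244 → step 26: x=-0.039, v=-0.024, θ=0.006, ω=0.003
apply F[26]=+0.231 → step 27: x=-0.040, v=-0.021, θ=0.007, ω=0.001
apply F[27]=+0.219 → step 28: x=-0.040, v=-0.019, θ=0.007, ω=-0.001
apply F[28]=+0.208 → step 29: x=-0.041, v=-0.016, θ=0.006, ω=-0.002
apply F[29]=+0.198 → step 30: x=-0.041, v=-0.014, θ=0.006, ω=-0.003
apply F[30]=+0.187 → step 31: x=-0.041, v=-0.012, θ=0.006, ω=-0.004
apply F[31]=+0.178 → step 32: x=-0.041, v=-0.010, θ=0.006, ω=-0.005
apply F[32]=+0.170 → step 33: x=-0.042, v=-0.009, θ=0.006, ω=-0.005
apply F[33]=+0.162 → step 34: x=-0.042, v=-0.007, θ=0.006, ω=-0.006
apply F[34]=+0.154 → step 35: x=-0.042, v=-0.005, θ=0.006, ω=-0.006
max |θ| = 0.026 ≤ 0.059 over all 36 states.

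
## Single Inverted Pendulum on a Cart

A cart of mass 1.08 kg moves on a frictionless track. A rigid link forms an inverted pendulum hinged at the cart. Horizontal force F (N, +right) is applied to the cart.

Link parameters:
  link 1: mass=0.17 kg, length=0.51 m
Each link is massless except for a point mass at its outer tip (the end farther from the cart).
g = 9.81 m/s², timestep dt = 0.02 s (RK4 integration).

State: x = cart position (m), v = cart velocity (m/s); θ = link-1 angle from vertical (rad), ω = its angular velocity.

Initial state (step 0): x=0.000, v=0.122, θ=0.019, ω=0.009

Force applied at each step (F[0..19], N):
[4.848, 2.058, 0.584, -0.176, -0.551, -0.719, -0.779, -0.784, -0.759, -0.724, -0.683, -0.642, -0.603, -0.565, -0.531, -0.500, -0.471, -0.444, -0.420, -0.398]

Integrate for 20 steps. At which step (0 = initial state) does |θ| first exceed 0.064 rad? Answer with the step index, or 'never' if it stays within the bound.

Answer: never

Derivation:
apply F[0]=+4.848 → step 1: x=0.003, v=0.211, θ=0.018, ω=-0.159
apply F[1]=+2.058 → step 2: x=0.008, v=0.249, θ=0.014, ω=-0.226
apply F[2]=+0.584 → step 3: x=0.013, v=0.259, θ=0.009, ω=-0.243
apply F[3]=-0.176 → step 4: x=0.018, v=0.256, θ=0.004, ω=-0.233
apply F[4]=-0.551 → step 5: x=0.023, v=0.246, θ=-0.000, ω=-0.212
apply F[5]=-0.719 → step 6: x=0.028, v=0.232, θ=-0.004, ω=-0.187
apply F[6]=-0.779 → step 7: x=0.032, v=0.218, θ=-0.008, ω=-0.162
apply F[7]=-0.784 → step 8: x=0.037, v=0.204, θ=-0.011, ω=-0.137
apply F[8]=-0.759 → step 9: x=0.041, v=0.190, θ=-0.013, ω=-0.115
apply F[9]=-0.724 → step 10: x=0.044, v=0.177, θ=-0.015, ω=-0.095
apply F[10]=-0.683 → step 11: x=0.048, v=0.165, θ=-0.017, ω=-0.078
apply F[11]=-0.642 → step 12: x=0.051, v=0.154, θ=-0.018, ω=-0.062
apply F[12]=-0.603 → step 13: x=0.054, v=0.143, θ=-0.020, ω=-0.049
apply F[13]=-0.565 → step 14: x=0.057, v=0.133, θ=-0.020, ω=-0.037
apply F[14]=-0.531 → step 15: x=0.059, v=0.124, θ=-0.021, ω=-0.027
apply F[15]=-0.500 → step 16: x=0.062, v=0.116, θ=-0.022, ω=-0.019
apply F[16]=-0.471 → step 17: x=0.064, v=0.107, θ=-0.022, ω=-0.011
apply F[17]=-0.444 → step 18: x=0.066, v=0.100, θ=-0.022, ω=-0.005
apply F[18]=-0.420 → step 19: x=0.068, v=0.093, θ=-0.022, ω=0.001
apply F[19]=-0.398 → step 20: x=0.070, v=0.086, θ=-0.022, ω=0.005
max |θ| = 0.022 ≤ 0.064 over all 21 states.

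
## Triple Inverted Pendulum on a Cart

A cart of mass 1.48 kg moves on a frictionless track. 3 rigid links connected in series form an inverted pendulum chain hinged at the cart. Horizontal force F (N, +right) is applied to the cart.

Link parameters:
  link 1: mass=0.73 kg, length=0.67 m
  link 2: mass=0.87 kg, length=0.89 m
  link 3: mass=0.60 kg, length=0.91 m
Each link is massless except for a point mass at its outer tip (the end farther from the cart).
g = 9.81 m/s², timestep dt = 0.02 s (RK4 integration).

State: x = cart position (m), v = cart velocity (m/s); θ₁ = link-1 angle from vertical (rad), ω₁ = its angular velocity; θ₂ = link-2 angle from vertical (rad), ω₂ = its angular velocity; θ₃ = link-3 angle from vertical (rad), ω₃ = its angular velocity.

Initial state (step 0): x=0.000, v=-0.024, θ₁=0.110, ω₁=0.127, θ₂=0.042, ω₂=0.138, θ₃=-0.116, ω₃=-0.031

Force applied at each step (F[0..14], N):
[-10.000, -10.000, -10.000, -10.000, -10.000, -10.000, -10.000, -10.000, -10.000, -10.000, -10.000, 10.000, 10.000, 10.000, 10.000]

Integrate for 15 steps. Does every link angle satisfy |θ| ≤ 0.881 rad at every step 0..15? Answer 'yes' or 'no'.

apply F[0]=-10.000 → step 1: x=-0.002, v=-0.188, θ₁=0.116, ω₁=0.438, θ₂=0.045, ω₂=0.119, θ₃=-0.117, ω₃=-0.081
apply F[1]=-10.000 → step 2: x=-0.008, v=-0.353, θ₁=0.128, ω₁=0.755, θ₂=0.047, ω₂=0.097, θ₃=-0.119, ω₃=-0.131
apply F[2]=-10.000 → step 3: x=-0.016, v=-0.519, θ₁=0.146, ω₁=1.082, θ₂=0.048, ω₂=0.070, θ₃=-0.122, ω₃=-0.179
apply F[3]=-10.000 → step 4: x=-0.028, v=-0.687, θ₁=0.171, ω₁=1.421, θ₂=0.049, ω₂=0.036, θ₃=-0.126, ω₃=-0.223
apply F[4]=-10.000 → step 5: x=-0.044, v=-0.855, θ₁=0.203, ω₁=1.770, θ₂=0.050, ω₂=-0.003, θ₃=-0.131, ω₃=-0.263
apply F[5]=-10.000 → step 6: x=-0.063, v=-1.022, θ₁=0.242, ω₁=2.125, θ₂=0.049, ω₂=-0.046, θ₃=-0.137, ω₃=-0.294
apply F[6]=-10.000 → step 7: x=-0.085, v=-1.183, θ₁=0.288, ω₁=2.476, θ₂=0.048, ω₂=-0.086, θ₃=-0.143, ω₃=-0.317
apply F[7]=-10.000 → step 8: x=-0.110, v=-1.336, θ₁=0.341, ω₁=2.812, θ₂=0.046, ω₂=-0.115, θ₃=-0.149, ω₃=-0.331
apply F[8]=-10.000 → step 9: x=-0.138, v=-1.477, θ₁=0.400, ω₁=3.123, θ₂=0.044, ω₂=-0.125, θ₃=-0.156, ω₃=-0.334
apply F[9]=-10.000 → step 10: x=-0.169, v=-1.603, θ₁=0.465, ω₁=3.402, θ₂=0.041, ω₂=-0.109, θ₃=-0.163, ω₃=-0.329
apply F[10]=-10.000 → step 11: x=-0.202, v=-1.714, θ₁=0.536, ω₁=3.647, θ₂=0.039, ω₂=-0.062, θ₃=-0.169, ω₃=-0.318
apply F[11]=+10.000 → step 12: x=-0.235, v=-1.602, θ₁=0.609, ω₁=3.702, θ₂=0.038, ω₂=-0.108, θ₃=-0.176, ω₃=-0.327
apply F[12]=+10.000 → step 13: x=-0.266, v=-1.487, θ₁=0.684, ω₁=3.773, θ₂=0.035, ω₂=-0.149, θ₃=-0.182, ω₃=-0.334
apply F[13]=+10.000 → step 14: x=-0.295, v=-1.369, θ₁=0.760, ω₁=3.856, θ₂=0.032, ω₂=-0.183, θ₃=-0.189, ω₃=-0.339
apply F[14]=+10.000 → step 15: x=-0.321, v=-1.245, θ₁=0.838, ω₁=3.952, θ₂=0.028, ω₂=-0.207, θ₃=-0.196, ω₃=-0.342
Max |angle| over trajectory = 0.838 rad; bound = 0.881 → within bound.

Answer: yes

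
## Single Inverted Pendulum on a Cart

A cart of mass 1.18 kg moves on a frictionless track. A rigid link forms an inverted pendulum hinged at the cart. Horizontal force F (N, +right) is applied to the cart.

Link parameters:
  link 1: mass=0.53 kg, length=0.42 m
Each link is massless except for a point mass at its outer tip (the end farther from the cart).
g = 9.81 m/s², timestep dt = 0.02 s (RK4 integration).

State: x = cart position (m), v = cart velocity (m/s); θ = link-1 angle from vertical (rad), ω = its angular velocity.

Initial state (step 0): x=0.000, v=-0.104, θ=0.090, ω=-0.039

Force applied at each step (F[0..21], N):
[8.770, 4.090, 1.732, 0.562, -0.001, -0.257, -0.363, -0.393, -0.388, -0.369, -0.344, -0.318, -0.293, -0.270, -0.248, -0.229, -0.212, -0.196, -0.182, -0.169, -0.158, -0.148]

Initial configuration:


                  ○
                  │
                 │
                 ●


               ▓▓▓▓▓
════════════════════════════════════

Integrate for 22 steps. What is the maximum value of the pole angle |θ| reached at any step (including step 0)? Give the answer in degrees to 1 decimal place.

apply F[0]=+8.770 → step 1: x=-0.001, v=0.036, θ=0.086, ω=-0.331
apply F[1]=+4.090 → step 2: x=0.001, v=0.098, θ=0.079, ω=-0.439
apply F[2]=+1.732 → step 3: x=0.003, v=0.121, θ=0.070, ω=-0.459
apply F[3]=+0.562 → step 4: x=0.005, v=0.125, θ=0.061, ω=-0.437
apply F[4]=-0.001 → step 5: x=0.008, v=0.120, θ=0.052, ω=-0.399
apply F[5]=-0.257 → step 6: x=0.010, v=0.111, θ=0.045, ω=-0.356
apply F[6]=-0.363 → step 7: x=0.012, v=0.102, θ=0.038, ω=-0.314
apply F[7]=-0.393 → step 8: x=0.014, v=0.092, θ=0.032, ω=-0.274
apply F[8]=-0.388 → step 9: x=0.016, v=0.083, θ=0.027, ω=-0.238
apply F[9]=-0.369 → step 10: x=0.017, v=0.074, θ=0.023, ω=-0.207
apply F[10]=-0.344 → step 11: x=0.019, v=0.067, θ=0.019, ω=-0.179
apply F[11]=-0.318 → step 12: x=0.020, v=0.060, θ=0.016, ω=-0.154
apply F[12]=-0.293 → step 13: x=0.021, v=0.054, θ=0.013, ω=-0.133
apply F[13]=-0.270 → step 14: x=0.022, v=0.048, θ=0.010, ω=-0.114
apply F[14]=-0.248 → step 15: x=0.023, v=0.043, θ=0.008, ω=-0.098
apply F[15]=-0.229 → step 16: x=0.024, v=0.039, θ=0.006, ω=-0.084
apply F[16]=-0.212 → step 17: x=0.025, v=0.034, θ=0.005, ω=-0.072
apply F[17]=-0.196 → step 18: x=0.025, v=0.031, θ=0.003, ω=-0.061
apply F[18]=-0.182 → step 19: x=0.026, v=0.027, θ=0.002, ω=-0.052
apply F[19]=-0.169 → step 20: x=0.027, v=0.024, θ=0.001, ω=-0.044
apply F[20]=-0.158 → step 21: x=0.027, v=0.022, θ=0.000, ω=-0.037
apply F[21]=-0.148 → step 22: x=0.027, v=0.019, θ=-0.000, ω=-0.031
Max |angle| over trajectory = 0.090 rad = 5.2°.

Answer: 5.2°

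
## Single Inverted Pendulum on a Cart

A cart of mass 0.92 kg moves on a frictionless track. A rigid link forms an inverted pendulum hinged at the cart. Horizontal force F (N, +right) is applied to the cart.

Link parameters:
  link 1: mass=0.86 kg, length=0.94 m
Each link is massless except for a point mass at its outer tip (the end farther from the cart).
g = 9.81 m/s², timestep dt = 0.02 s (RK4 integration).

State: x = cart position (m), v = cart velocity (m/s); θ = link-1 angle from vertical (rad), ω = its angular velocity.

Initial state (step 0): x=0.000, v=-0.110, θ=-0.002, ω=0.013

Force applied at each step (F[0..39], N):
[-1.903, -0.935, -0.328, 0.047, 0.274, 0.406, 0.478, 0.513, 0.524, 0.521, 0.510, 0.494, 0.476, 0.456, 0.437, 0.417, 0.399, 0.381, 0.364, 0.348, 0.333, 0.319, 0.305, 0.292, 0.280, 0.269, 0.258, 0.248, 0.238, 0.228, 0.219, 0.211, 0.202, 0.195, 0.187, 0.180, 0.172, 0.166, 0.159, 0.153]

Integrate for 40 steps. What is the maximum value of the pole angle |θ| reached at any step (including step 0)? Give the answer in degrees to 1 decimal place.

Answer: 0.8°

Derivation:
apply F[0]=-1.903 → step 1: x=-0.003, v=-0.151, θ=-0.001, ω=0.056
apply F[1]=-0.935 → step 2: x=-0.006, v=-0.171, θ=0.000, ω=0.078
apply F[2]=-0.328 → step 3: x=-0.009, v=-0.179, θ=0.002, ω=0.086
apply F[3]=+0.047 → step 4: x=-0.013, v=-0.178, θ=0.003, ω=0.086
apply F[4]=+0.274 → step 5: x=-0.016, v=-0.173, θ=0.005, ω=0.081
apply F[5]=+0.406 → step 6: x=-0.020, v=-0.165, θ=0.007, ω=0.074
apply F[6]=+0.478 → step 7: x=-0.023, v=-0.156, θ=0.008, ω=0.066
apply F[7]=+0.513 → step 8: x=-0.026, v=-0.146, θ=0.009, ω=0.057
apply F[8]=+0.524 → step 9: x=-0.029, v=-0.137, θ=0.010, ω=0.049
apply F[9]=+0.521 → step 10: x=-0.031, v=-0.127, θ=0.011, ω=0.041
apply F[10]=+0.510 → step 11: x=-0.034, v=-0.118, θ=0.012, ω=0.034
apply F[11]=+0.494 → step 12: x=-0.036, v=-0.110, θ=0.013, ω=0.028
apply F[12]=+0.476 → step 13: x=-0.038, v=-0.102, θ=0.013, ω=0.022
apply F[13]=+0.456 → step 14: x=-0.040, v=-0.095, θ=0.013, ω=0.017
apply F[14]=+0.437 → step 15: x=-0.042, v=-0.088, θ=0.014, ω=0.012
apply F[15]=+0.417 → step 16: x=-0.044, v=-0.081, θ=0.014, ω=0.008
apply F[16]=+0.399 → step 17: x=-0.045, v=-0.075, θ=0.014, ω=0.005
apply F[17]=+0.381 → step 18: x=-0.047, v=-0.069, θ=0.014, ω=0.001
apply F[18]=+0.364 → step 19: x=-0.048, v=-0.064, θ=0.014, ω=-0.001
apply F[19]=+0.348 → step 20: x=-0.049, v=-0.059, θ=0.014, ω=-0.004
apply F[20]=+0.333 → step 21: x=-0.051, v=-0.054, θ=0.014, ω=-0.006
apply F[21]=+0.319 → step 22: x=-0.052, v=-0.050, θ=0.014, ω=-0.007
apply F[22]=+0.305 → step 23: x=-0.053, v=-0.046, θ=0.014, ω=-0.009
apply F[23]=+0.292 → step 24: x=-0.053, v=-0.042, θ=0.014, ω=-0.010
apply F[24]=+0.280 → step 25: x=-0.054, v=-0.038, θ=0.013, ω=-0.011
apply F[25]=+0.269 → step 26: x=-0.055, v=-0.035, θ=0.013, ω=-0.012
apply F[26]=+0.258 → step 27: x=-0.056, v=-0.032, θ=0.013, ω=-0.013
apply F[27]=+0.248 → step 28: x=-0.056, v=-0.029, θ=0.013, ω=-0.013
apply F[28]=+0.238 → step 29: x=-0.057, v=-0.026, θ=0.012, ω=-0.014
apply F[29]=+0.228 → step 30: x=-0.057, v=-0.023, θ=0.012, ω=-0.014
apply F[30]=+0.219 → step 31: x=-0.058, v=-0.020, θ=0.012, ω=-0.015
apply F[31]=+0.211 → step 32: x=-0.058, v=-0.018, θ=0.011, ω=-0.015
apply F[32]=+0.202 → step 33: x=-0.058, v=-0.016, θ=0.011, ω=-0.015
apply F[33]=+0.195 → step 34: x=-0.059, v=-0.013, θ=0.011, ω=-0.015
apply F[34]=+0.187 → step 35: x=-0.059, v=-0.011, θ=0.011, ω=-0.015
apply F[35]=+0.180 → step 36: x=-0.059, v=-0.009, θ=0.010, ω=-0.015
apply F[36]=+0.172 → step 37: x=-0.059, v=-0.007, θ=0.010, ω=-0.015
apply F[37]=+0.166 → step 38: x=-0.059, v=-0.005, θ=0.010, ω=-0.015
apply F[38]=+0.159 → step 39: x=-0.059, v=-0.004, θ=0.009, ω=-0.015
apply F[39]=+0.153 → step 40: x=-0.060, v=-0.002, θ=0.009, ω=-0.014
Max |angle| over trajectory = 0.014 rad = 0.8°.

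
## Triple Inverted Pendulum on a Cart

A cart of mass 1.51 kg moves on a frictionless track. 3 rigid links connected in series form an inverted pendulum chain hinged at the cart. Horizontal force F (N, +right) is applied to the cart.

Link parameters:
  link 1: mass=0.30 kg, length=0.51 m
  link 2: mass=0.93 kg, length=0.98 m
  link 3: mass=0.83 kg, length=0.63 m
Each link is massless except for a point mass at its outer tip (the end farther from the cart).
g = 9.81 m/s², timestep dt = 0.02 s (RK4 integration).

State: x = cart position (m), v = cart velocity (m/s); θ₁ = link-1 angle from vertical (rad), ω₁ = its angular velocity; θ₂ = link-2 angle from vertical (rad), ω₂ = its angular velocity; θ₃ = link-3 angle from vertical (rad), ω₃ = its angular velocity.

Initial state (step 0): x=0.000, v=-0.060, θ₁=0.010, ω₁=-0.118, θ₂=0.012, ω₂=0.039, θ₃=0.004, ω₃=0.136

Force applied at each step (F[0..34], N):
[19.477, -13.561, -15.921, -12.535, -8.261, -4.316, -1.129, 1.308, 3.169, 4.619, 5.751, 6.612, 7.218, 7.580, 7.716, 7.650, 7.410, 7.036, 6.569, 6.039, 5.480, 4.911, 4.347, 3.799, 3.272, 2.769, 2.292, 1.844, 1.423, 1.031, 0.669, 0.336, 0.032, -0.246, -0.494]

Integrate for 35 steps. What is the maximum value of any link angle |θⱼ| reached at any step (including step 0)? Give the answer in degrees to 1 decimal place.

apply F[0]=+19.477 → step 1: x=0.001, v=0.196, θ₁=0.003, ω₁=-0.629, θ₂=0.013, ω₂=0.047, θ₃=0.007, ω₃=0.132
apply F[1]=-13.561 → step 2: x=0.003, v=0.017, θ₁=-0.007, ω₁=-0.315, θ₂=0.014, ω₂=0.070, θ₃=0.009, ω₃=0.129
apply F[2]=-15.921 → step 3: x=0.002, v=-0.191, θ₁=-0.010, ω₁=0.037, θ₂=0.016, ω₂=0.104, θ₃=0.012, ω₃=0.126
apply F[3]=-12.535 → step 4: x=-0.004, v=-0.355, θ₁=-0.006, ω₁=0.298, θ₂=0.018, ω₂=0.139, θ₃=0.014, ω₃=0.124
apply F[4]=-8.261 → step 5: x=-0.012, v=-0.464, θ₁=0.001, ω₁=0.460, θ₂=0.021, ω₂=0.170, θ₃=0.017, ω₃=0.122
apply F[5]=-4.316 → step 6: x=-0.022, v=-0.523, θ₁=0.011, ω₁=0.540, θ₂=0.025, ω₂=0.194, θ₃=0.019, ω₃=0.119
apply F[6]=-1.129 → step 7: x=-0.032, v=-0.542, θ₁=0.022, ω₁=0.562, θ₂=0.029, ω₂=0.208, θ₃=0.022, ω₃=0.115
apply F[7]=+1.308 → step 8: x=-0.043, v=-0.532, θ₁=0.033, ω₁=0.546, θ₂=0.033, ω₂=0.214, θ₃=0.024, ω₃=0.110
apply F[8]=+3.169 → step 9: x=-0.053, v=-0.500, θ₁=0.044, ω₁=0.506, θ₂=0.037, ω₂=0.212, θ₃=0.026, ω₃=0.104
apply F[9]=+4.619 → step 10: x=-0.063, v=-0.452, θ₁=0.053, ω₁=0.451, θ₂=0.042, ω₂=0.202, θ₃=0.028, ω₃=0.097
apply F[10]=+5.751 → step 11: x=-0.071, v=-0.391, θ₁=0.062, ω₁=0.386, θ₂=0.045, ω₂=0.185, θ₃=0.030, ω₃=0.088
apply F[11]=+6.612 → step 12: x=-0.079, v=-0.321, θ₁=0.069, ω₁=0.315, θ₂=0.049, ω₂=0.163, θ₃=0.031, ω₃=0.078
apply F[12]=+7.218 → step 13: x=-0.084, v=-0.245, θ₁=0.074, ω₁=0.242, θ₂=0.052, ω₂=0.137, θ₃=0.033, ω₃=0.067
apply F[13]=+7.580 → step 14: x=-0.088, v=-0.166, θ₁=0.078, ω₁=0.169, θ₂=0.054, ω₂=0.108, θ₃=0.034, ω₃=0.055
apply F[14]=+7.716 → step 15: x=-0.091, v=-0.085, θ₁=0.081, ω₁=0.099, θ₂=0.056, ω₂=0.077, θ₃=0.035, ω₃=0.043
apply F[15]=+7.650 → step 16: x=-0.092, v=-0.006, θ₁=0.082, ω₁=0.033, θ₂=0.058, ω₂=0.046, θ₃=0.036, ω₃=0.030
apply F[16]=+7.410 → step 17: x=-0.091, v=0.069, θ₁=0.082, ω₁=-0.026, θ₂=0.058, ω₂=0.016, θ₃=0.036, ω₃=0.017
apply F[17]=+7.036 → step 18: x=-0.089, v=0.140, θ₁=0.081, ω₁=-0.079, θ₂=0.058, ω₂=-0.013, θ₃=0.036, ω₃=0.003
apply F[18]=+6.569 → step 19: x=-0.086, v=0.205, θ₁=0.079, ω₁=-0.123, θ₂=0.058, ω₂=-0.041, θ₃=0.036, ω₃=-0.009
apply F[19]=+6.039 → step 20: x=-0.081, v=0.264, θ₁=0.076, ω₁=-0.161, θ₂=0.057, ω₂=-0.066, θ₃=0.036, ω₃=-0.022
apply F[20]=+5.480 → step 21: x=-0.075, v=0.316, θ₁=0.073, ω₁=-0.191, θ₂=0.055, ω₂=-0.089, θ₃=0.036, ω₃=-0.034
apply F[21]=+4.911 → step 22: x=-0.068, v=0.362, θ₁=0.069, ω₁=-0.215, θ₂=0.053, ω₂=-0.109, θ₃=0.035, ω₃=-0.045
apply F[22]=+4.347 → step 23: x=-0.061, v=0.402, θ₁=0.064, ω₁=-0.233, θ₂=0.051, ω₂=-0.127, θ₃=0.034, ω₃=-0.055
apply F[23]=+3.799 → step 24: x=-0.052, v=0.436, θ₁=0.060, ω₁=-0.246, θ₂=0.048, ω₂=-0.141, θ₃=0.033, ω₃=-0.065
apply F[24]=+3.272 → step 25: x=-0.043, v=0.464, θ₁=0.055, ω₁=-0.255, θ₂=0.045, ω₂=-0.153, θ₃=0.031, ω₃=-0.074
apply F[25]=+2.769 → step 26: x=-0.034, v=0.486, θ₁=0.050, ω₁=-0.260, θ₂=0.042, ω₂=-0.163, θ₃=0.030, ω₃=-0.081
apply F[26]=+2.292 → step 27: x=-0.024, v=0.504, θ₁=0.044, ω₁=-0.261, θ₂=0.038, ω₂=-0.170, θ₃=0.028, ω₃=-0.088
apply F[27]=+1.844 → step 28: x=-0.014, v=0.518, θ₁=0.039, ω₁=-0.260, θ₂=0.035, ω₂=-0.175, θ₃=0.026, ω₃=-0.094
apply F[28]=+1.423 → step 29: x=-0.003, v=0.527, θ₁=0.034, ω₁=-0.257, θ₂=0.031, ω₂=-0.179, θ₃=0.024, ω₃=-0.098
apply F[29]=+1.031 → step 30: x=0.007, v=0.532, θ₁=0.029, ω₁=-0.251, θ₂=0.028, ω₂=-0.180, θ₃=0.022, ω₃=-0.102
apply F[30]=+0.669 → step 31: x=0.018, v=0.534, θ₁=0.024, ω₁=-0.243, θ₂=0.024, ω₂=-0.179, θ₃=0.020, ω₃=-0.105
apply F[31]=+0.336 → step 32: x=0.029, v=0.532, θ₁=0.019, ω₁=-0.235, θ₂=0.021, ω₂=-0.178, θ₃=0.018, ω₃=-0.107
apply F[32]=+0.032 → step 33: x=0.039, v=0.528, θ₁=0.015, ω₁=-0.225, θ₂=0.017, ω₂=-0.174, θ₃=0.016, ω₃=-0.108
apply F[33]=-0.246 → step 34: x=0.050, v=0.522, θ₁=0.010, ω₁=-0.214, θ₂=0.014, ω₂=-0.170, θ₃=0.014, ω₃=-0.109
apply F[34]=-0.494 → step 35: x=0.060, v=0.513, θ₁=0.006, ω₁=-0.202, θ₂=0.010, ω₂=-0.165, θ₃=0.011, ω₃=-0.109
Max |angle| over trajectory = 0.082 rad = 4.7°.

Answer: 4.7°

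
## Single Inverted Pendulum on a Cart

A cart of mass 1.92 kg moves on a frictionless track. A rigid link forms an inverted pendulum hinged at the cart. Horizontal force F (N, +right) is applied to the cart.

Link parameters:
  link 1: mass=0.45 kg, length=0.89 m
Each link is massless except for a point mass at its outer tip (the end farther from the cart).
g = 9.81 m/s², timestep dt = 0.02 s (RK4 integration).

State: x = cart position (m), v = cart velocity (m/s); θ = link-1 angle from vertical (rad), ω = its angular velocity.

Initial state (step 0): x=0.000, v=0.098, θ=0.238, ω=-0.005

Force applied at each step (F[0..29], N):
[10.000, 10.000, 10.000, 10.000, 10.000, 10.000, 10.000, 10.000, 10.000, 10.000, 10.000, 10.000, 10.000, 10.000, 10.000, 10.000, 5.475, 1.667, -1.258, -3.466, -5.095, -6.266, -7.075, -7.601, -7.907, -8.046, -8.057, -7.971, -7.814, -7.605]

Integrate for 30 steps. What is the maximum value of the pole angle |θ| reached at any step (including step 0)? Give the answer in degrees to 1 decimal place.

Answer: 13.6°

Derivation:
apply F[0]=+10.000 → step 1: x=0.003, v=0.190, θ=0.237, ω=-0.054
apply F[1]=+10.000 → step 2: x=0.008, v=0.283, θ=0.236, ω=-0.103
apply F[2]=+10.000 → step 3: x=0.014, v=0.376, θ=0.233, ω=-0.153
apply F[3]=+10.000 → step 4: x=0.023, v=0.468, θ=0.230, ω=-0.204
apply F[4]=+10.000 → step 5: x=0.033, v=0.561, θ=0.225, ω=-0.256
apply F[5]=+10.000 → step 6: x=0.045, v=0.655, θ=0.219, ω=-0.310
apply F[6]=+10.000 → step 7: x=0.059, v=0.748, θ=0.213, ω=-0.365
apply F[7]=+10.000 → step 8: x=0.075, v=0.842, θ=0.205, ω=-0.423
apply F[8]=+10.000 → step 9: x=0.093, v=0.937, θ=0.196, ω=-0.483
apply F[9]=+10.000 → step 10: x=0.113, v=1.032, θ=0.185, ω=-0.546
apply F[10]=+10.000 → step 11: x=0.134, v=1.127, θ=0.174, ω=-0.612
apply F[11]=+10.000 → step 12: x=0.158, v=1.224, θ=0.161, ω=-0.682
apply F[12]=+10.000 → step 13: x=0.183, v=1.321, θ=0.147, ω=-0.756
apply F[13]=+10.000 → step 14: x=0.210, v=1.418, θ=0.131, ω=-0.835
apply F[14]=+10.000 → step 15: x=0.240, v=1.517, θ=0.113, ω=-0.918
apply F[15]=+10.000 → step 16: x=0.271, v=1.617, θ=0.094, ω=-1.006
apply F[16]=+5.475 → step 17: x=0.304, v=1.670, θ=0.073, ω=-1.048
apply F[17]=+1.667 → step 18: x=0.338, v=1.685, θ=0.052, ω=-1.050
apply F[18]=-1.258 → step 19: x=0.371, v=1.670, θ=0.032, ω=-1.024
apply F[19]=-3.466 → step 20: x=0.404, v=1.633, θ=0.012, ω=-0.978
apply F[20]=-5.095 → step 21: x=0.436, v=1.580, θ=-0.007, ω=-0.918
apply F[21]=-6.266 → step 22: x=0.467, v=1.515, θ=-0.025, ω=-0.849
apply F[22]=-7.075 → step 23: x=0.497, v=1.443, θ=-0.041, ω=-0.775
apply F[23]=-7.601 → step 24: x=0.525, v=1.366, θ=-0.056, ω=-0.700
apply F[24]=-7.907 → step 25: x=0.551, v=1.287, θ=-0.069, ω=-0.624
apply F[25]=-8.046 → step 26: x=0.576, v=1.206, θ=-0.081, ω=-0.551
apply F[26]=-8.057 → step 27: x=0.600, v=1.126, θ=-0.091, ω=-0.480
apply F[27]=-7.971 → step 28: x=0.621, v=1.048, θ=-0.100, ω=-0.413
apply F[28]=-7.814 → step 29: x=0.642, v=0.971, θ=-0.108, ω=-0.351
apply F[29]=-7.605 → step 30: x=0.660, v=0.897, θ=-0.114, ω=-0.293
Max |angle| over trajectory = 0.238 rad = 13.6°.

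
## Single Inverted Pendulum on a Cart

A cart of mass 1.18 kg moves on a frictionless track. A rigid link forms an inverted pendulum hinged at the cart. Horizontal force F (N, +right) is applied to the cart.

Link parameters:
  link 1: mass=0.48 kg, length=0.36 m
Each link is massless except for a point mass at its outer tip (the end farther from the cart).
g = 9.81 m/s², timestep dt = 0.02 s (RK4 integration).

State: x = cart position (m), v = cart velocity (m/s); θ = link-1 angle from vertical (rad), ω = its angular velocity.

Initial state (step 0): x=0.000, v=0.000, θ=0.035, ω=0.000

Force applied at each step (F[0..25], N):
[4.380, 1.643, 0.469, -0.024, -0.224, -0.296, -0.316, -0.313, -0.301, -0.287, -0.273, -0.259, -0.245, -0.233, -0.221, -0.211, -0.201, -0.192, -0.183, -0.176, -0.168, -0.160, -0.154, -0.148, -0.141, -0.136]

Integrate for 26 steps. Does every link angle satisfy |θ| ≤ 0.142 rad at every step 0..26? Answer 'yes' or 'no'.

apply F[0]=+4.380 → step 1: x=0.001, v=0.071, θ=0.033, ω=-0.180
apply F[1]=+1.643 → step 2: x=0.002, v=0.097, θ=0.029, ω=-0.233
apply F[2]=+0.469 → step 3: x=0.004, v=0.103, θ=0.024, ω=-0.235
apply F[3]=-0.024 → step 4: x=0.006, v=0.100, θ=0.020, ω=-0.216
apply F[4]=-0.224 → step 5: x=0.008, v=0.095, θ=0.016, ω=-0.192
apply F[5]=-0.296 → step 6: x=0.010, v=0.089, θ=0.012, ω=-0.168
apply F[6]=-0.316 → step 7: x=0.012, v=0.083, θ=0.009, ω=-0.145
apply F[7]=-0.313 → step 8: x=0.014, v=0.077, θ=0.006, ω=-0.124
apply F[8]=-0.301 → step 9: x=0.015, v=0.071, θ=0.004, ω=-0.106
apply F[9]=-0.287 → step 10: x=0.016, v=0.066, θ=0.002, ω=-0.090
apply F[10]=-0.273 → step 11: x=0.018, v=0.062, θ=0.001, ω=-0.076
apply F[11]=-0.259 → step 12: x=0.019, v=0.057, θ=-0.001, ω=-0.064
apply F[12]=-0.245 → step 13: x=0.020, v=0.053, θ=-0.002, ω=-0.053
apply F[13]=-0.233 → step 14: x=0.021, v=0.049, θ=-0.003, ω=-0.044
apply F[14]=-0.221 → step 15: x=0.022, v=0.046, θ=-0.004, ω=-0.037
apply F[15]=-0.211 → step 16: x=0.023, v=0.043, θ=-0.004, ω=-0.030
apply F[16]=-0.201 → step 17: x=0.024, v=0.040, θ=-0.005, ω=-0.024
apply F[17]=-0.192 → step 18: x=0.024, v=0.037, θ=-0.005, ω=-0.019
apply F[18]=-0.183 → step 19: x=0.025, v=0.034, θ=-0.006, ω=-0.015
apply F[19]=-0.176 → step 20: x=0.026, v=0.032, θ=-0.006, ω=-0.011
apply F[20]=-0.168 → step 21: x=0.026, v=0.029, θ=-0.006, ω=-0.008
apply F[21]=-0.160 → step 22: x=0.027, v=0.027, θ=-0.006, ω=-0.005
apply F[22]=-0.154 → step 23: x=0.028, v=0.025, θ=-0.006, ω=-0.003
apply F[23]=-0.148 → step 24: x=0.028, v=0.023, θ=-0.007, ω=-0.001
apply F[24]=-0.141 → step 25: x=0.028, v=0.021, θ=-0.007, ω=0.001
apply F[25]=-0.136 → step 26: x=0.029, v=0.019, θ=-0.006, ω=0.002
Max |angle| over trajectory = 0.035 rad; bound = 0.142 → within bound.

Answer: yes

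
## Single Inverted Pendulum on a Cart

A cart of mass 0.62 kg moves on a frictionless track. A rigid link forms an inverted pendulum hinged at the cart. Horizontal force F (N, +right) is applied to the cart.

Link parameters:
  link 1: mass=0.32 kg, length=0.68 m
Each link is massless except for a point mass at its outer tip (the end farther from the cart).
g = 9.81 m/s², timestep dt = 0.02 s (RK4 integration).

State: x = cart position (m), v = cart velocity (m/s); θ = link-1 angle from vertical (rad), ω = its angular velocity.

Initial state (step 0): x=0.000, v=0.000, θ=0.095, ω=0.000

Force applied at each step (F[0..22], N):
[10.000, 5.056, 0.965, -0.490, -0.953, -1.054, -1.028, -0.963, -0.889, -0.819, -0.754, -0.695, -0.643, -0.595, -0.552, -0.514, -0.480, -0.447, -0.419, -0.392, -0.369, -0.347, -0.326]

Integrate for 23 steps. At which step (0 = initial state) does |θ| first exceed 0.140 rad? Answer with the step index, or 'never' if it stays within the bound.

Answer: never

Derivation:
apply F[0]=+10.000 → step 1: x=0.003, v=0.312, θ=0.091, ω=-0.430
apply F[1]=+5.056 → step 2: x=0.011, v=0.466, θ=0.080, ω=-0.631
apply F[2]=+0.965 → step 3: x=0.020, v=0.490, θ=0.067, ω=-0.644
apply F[3]=-0.490 → step 4: x=0.030, v=0.468, θ=0.055, ω=-0.595
apply F[4]=-0.953 → step 5: x=0.039, v=0.432, θ=0.044, ω=-0.528
apply F[5]=-1.054 → step 6: x=0.047, v=0.395, θ=0.034, ω=-0.461
apply F[6]=-1.028 → step 7: x=0.055, v=0.358, θ=0.025, ω=-0.400
apply F[7]=-0.963 → step 8: x=0.062, v=0.325, θ=0.018, ω=-0.345
apply F[8]=-0.889 → step 9: x=0.068, v=0.295, θ=0.011, ω=-0.296
apply F[9]=-0.819 → step 10: x=0.073, v=0.268, θ=0.006, ω=-0.254
apply F[10]=-0.754 → step 11: x=0.079, v=0.243, θ=0.001, ω=-0.216
apply F[11]=-0.695 → step 12: x=0.083, v=0.221, θ=-0.003, ω=-0.184
apply F[12]=-0.643 → step 13: x=0.087, v=0.200, θ=-0.006, ω=-0.155
apply F[13]=-0.595 → step 14: x=0.091, v=0.182, θ=-0.009, ω=-0.130
apply F[14]=-0.552 → step 15: x=0.095, v=0.165, θ=-0.011, ω=-0.109
apply F[15]=-0.514 → step 16: x=0.098, v=0.150, θ=-0.013, ω=-0.090
apply F[16]=-0.480 → step 17: x=0.101, v=0.136, θ=-0.015, ω=-0.073
apply F[17]=-0.447 → step 18: x=0.103, v=0.123, θ=-0.016, ω=-0.059
apply F[18]=-0.419 → step 19: x=0.106, v=0.111, θ=-0.017, ω=-0.046
apply F[19]=-0.392 → step 20: x=0.108, v=0.100, θ=-0.018, ω=-0.036
apply F[20]=-0.369 → step 21: x=0.110, v=0.090, θ=-0.019, ω=-0.026
apply F[21]=-0.347 → step 22: x=0.111, v=0.081, θ=-0.019, ω=-0.018
apply F[22]=-0.326 → step 23: x=0.113, v=0.073, θ=-0.020, ω=-0.011
max |θ| = 0.095 ≤ 0.140 over all 24 states.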